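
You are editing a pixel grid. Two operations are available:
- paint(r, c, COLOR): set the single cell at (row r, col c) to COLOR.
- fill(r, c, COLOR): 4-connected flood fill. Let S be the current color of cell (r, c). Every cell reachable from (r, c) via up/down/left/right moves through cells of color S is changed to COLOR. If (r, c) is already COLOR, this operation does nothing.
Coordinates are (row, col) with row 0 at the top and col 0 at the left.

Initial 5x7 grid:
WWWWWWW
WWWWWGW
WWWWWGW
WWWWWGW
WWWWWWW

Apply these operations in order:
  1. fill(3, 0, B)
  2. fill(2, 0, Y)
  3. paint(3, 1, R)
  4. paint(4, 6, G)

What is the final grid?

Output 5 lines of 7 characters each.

After op 1 fill(3,0,B) [32 cells changed]:
BBBBBBB
BBBBBGB
BBBBBGB
BBBBBGB
BBBBBBB
After op 2 fill(2,0,Y) [32 cells changed]:
YYYYYYY
YYYYYGY
YYYYYGY
YYYYYGY
YYYYYYY
After op 3 paint(3,1,R):
YYYYYYY
YYYYYGY
YYYYYGY
YRYYYGY
YYYYYYY
After op 4 paint(4,6,G):
YYYYYYY
YYYYYGY
YYYYYGY
YRYYYGY
YYYYYYG

Answer: YYYYYYY
YYYYYGY
YYYYYGY
YRYYYGY
YYYYYYG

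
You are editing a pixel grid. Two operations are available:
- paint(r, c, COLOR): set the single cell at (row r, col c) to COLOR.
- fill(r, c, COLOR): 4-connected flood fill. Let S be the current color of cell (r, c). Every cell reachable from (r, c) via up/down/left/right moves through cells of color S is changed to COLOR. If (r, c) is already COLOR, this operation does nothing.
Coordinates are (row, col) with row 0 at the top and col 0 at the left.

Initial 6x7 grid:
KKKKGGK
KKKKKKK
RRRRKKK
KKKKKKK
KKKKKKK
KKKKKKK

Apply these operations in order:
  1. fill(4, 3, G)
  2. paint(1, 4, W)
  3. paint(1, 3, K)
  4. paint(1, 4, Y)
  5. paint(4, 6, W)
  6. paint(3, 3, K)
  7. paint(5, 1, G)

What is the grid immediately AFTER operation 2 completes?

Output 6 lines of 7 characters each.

Answer: GGGGGGG
GGGGWGG
RRRRGGG
GGGGGGG
GGGGGGG
GGGGGGG

Derivation:
After op 1 fill(4,3,G) [36 cells changed]:
GGGGGGG
GGGGGGG
RRRRGGG
GGGGGGG
GGGGGGG
GGGGGGG
After op 2 paint(1,4,W):
GGGGGGG
GGGGWGG
RRRRGGG
GGGGGGG
GGGGGGG
GGGGGGG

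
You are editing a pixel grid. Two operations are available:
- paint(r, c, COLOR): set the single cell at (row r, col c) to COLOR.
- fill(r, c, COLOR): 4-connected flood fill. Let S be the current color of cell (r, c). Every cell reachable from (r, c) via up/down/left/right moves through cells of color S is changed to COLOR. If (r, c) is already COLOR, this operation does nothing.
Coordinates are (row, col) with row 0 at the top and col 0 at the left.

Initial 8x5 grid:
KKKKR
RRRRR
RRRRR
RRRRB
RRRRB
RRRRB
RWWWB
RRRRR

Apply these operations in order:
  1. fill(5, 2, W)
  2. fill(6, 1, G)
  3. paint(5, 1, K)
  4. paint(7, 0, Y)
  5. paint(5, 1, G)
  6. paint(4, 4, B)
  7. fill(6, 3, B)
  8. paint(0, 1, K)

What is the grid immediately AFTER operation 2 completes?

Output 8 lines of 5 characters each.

After op 1 fill(5,2,W) [29 cells changed]:
KKKKW
WWWWW
WWWWW
WWWWB
WWWWB
WWWWB
WWWWB
WWWWW
After op 2 fill(6,1,G) [32 cells changed]:
KKKKG
GGGGG
GGGGG
GGGGB
GGGGB
GGGGB
GGGGB
GGGGG

Answer: KKKKG
GGGGG
GGGGG
GGGGB
GGGGB
GGGGB
GGGGB
GGGGG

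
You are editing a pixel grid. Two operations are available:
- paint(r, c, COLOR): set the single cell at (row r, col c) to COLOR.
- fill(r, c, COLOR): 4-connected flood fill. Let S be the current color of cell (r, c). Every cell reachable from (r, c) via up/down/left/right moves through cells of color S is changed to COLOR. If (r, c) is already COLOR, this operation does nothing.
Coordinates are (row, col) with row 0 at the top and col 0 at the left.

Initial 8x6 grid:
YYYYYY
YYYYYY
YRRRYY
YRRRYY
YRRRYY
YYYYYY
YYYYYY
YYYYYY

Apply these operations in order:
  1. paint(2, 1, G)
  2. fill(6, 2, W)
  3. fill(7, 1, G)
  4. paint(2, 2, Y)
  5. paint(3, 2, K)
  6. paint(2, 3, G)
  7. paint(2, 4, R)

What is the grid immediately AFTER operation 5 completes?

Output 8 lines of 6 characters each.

After op 1 paint(2,1,G):
YYYYYY
YYYYYY
YGRRYY
YRRRYY
YRRRYY
YYYYYY
YYYYYY
YYYYYY
After op 2 fill(6,2,W) [39 cells changed]:
WWWWWW
WWWWWW
WGRRWW
WRRRWW
WRRRWW
WWWWWW
WWWWWW
WWWWWW
After op 3 fill(7,1,G) [39 cells changed]:
GGGGGG
GGGGGG
GGRRGG
GRRRGG
GRRRGG
GGGGGG
GGGGGG
GGGGGG
After op 4 paint(2,2,Y):
GGGGGG
GGGGGG
GGYRGG
GRRRGG
GRRRGG
GGGGGG
GGGGGG
GGGGGG
After op 5 paint(3,2,K):
GGGGGG
GGGGGG
GGYRGG
GRKRGG
GRRRGG
GGGGGG
GGGGGG
GGGGGG

Answer: GGGGGG
GGGGGG
GGYRGG
GRKRGG
GRRRGG
GGGGGG
GGGGGG
GGGGGG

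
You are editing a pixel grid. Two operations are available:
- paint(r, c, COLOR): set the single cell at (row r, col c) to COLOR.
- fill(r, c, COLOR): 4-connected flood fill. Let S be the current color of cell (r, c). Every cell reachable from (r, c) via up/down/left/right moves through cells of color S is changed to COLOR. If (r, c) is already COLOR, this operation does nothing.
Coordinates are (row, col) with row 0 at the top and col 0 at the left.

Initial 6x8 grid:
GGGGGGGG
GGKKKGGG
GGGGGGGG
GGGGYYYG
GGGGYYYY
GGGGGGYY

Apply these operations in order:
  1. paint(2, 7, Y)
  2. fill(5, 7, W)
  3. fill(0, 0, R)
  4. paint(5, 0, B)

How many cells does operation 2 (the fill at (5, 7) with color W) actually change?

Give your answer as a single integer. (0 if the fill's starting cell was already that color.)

Answer: 9

Derivation:
After op 1 paint(2,7,Y):
GGGGGGGG
GGKKKGGG
GGGGGGGY
GGGGYYYG
GGGGYYYY
GGGGGGYY
After op 2 fill(5,7,W) [9 cells changed]:
GGGGGGGG
GGKKKGGG
GGGGGGGY
GGGGWWWG
GGGGWWWW
GGGGGGWW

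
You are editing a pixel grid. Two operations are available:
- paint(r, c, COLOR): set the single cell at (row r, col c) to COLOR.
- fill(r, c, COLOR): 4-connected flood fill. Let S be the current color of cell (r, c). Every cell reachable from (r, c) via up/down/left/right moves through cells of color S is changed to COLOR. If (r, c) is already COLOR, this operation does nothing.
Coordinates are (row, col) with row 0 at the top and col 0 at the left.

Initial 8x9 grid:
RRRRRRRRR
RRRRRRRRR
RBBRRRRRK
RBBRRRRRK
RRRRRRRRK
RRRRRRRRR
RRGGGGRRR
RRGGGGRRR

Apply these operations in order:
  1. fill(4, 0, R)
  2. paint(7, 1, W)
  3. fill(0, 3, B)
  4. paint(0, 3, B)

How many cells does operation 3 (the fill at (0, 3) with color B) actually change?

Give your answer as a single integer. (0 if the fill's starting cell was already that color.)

Answer: 56

Derivation:
After op 1 fill(4,0,R) [0 cells changed]:
RRRRRRRRR
RRRRRRRRR
RBBRRRRRK
RBBRRRRRK
RRRRRRRRK
RRRRRRRRR
RRGGGGRRR
RRGGGGRRR
After op 2 paint(7,1,W):
RRRRRRRRR
RRRRRRRRR
RBBRRRRRK
RBBRRRRRK
RRRRRRRRK
RRRRRRRRR
RRGGGGRRR
RWGGGGRRR
After op 3 fill(0,3,B) [56 cells changed]:
BBBBBBBBB
BBBBBBBBB
BBBBBBBBK
BBBBBBBBK
BBBBBBBBK
BBBBBBBBB
BBGGGGBBB
BWGGGGBBB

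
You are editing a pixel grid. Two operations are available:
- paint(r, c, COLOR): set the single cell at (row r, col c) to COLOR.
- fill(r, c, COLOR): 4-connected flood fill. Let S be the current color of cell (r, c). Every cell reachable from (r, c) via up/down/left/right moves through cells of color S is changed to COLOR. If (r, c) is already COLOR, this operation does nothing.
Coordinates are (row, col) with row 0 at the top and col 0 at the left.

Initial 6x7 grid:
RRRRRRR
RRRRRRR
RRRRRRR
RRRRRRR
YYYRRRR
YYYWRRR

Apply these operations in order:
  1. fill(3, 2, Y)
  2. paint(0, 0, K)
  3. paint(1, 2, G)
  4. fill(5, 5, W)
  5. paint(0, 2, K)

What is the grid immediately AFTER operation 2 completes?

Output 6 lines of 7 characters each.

Answer: KYYYYYY
YYYYYYY
YYYYYYY
YYYYYYY
YYYYYYY
YYYWYYY

Derivation:
After op 1 fill(3,2,Y) [35 cells changed]:
YYYYYYY
YYYYYYY
YYYYYYY
YYYYYYY
YYYYYYY
YYYWYYY
After op 2 paint(0,0,K):
KYYYYYY
YYYYYYY
YYYYYYY
YYYYYYY
YYYYYYY
YYYWYYY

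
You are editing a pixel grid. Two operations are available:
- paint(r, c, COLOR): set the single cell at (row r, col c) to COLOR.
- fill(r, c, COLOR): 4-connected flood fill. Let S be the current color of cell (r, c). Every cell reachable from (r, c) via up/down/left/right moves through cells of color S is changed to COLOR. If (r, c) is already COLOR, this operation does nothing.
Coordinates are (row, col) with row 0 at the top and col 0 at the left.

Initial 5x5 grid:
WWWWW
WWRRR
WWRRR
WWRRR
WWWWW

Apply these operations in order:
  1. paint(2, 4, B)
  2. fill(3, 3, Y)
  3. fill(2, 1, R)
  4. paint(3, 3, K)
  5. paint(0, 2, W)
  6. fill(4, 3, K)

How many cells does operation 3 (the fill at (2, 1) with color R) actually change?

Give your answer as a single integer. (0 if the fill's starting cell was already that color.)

Answer: 16

Derivation:
After op 1 paint(2,4,B):
WWWWW
WWRRR
WWRRB
WWRRR
WWWWW
After op 2 fill(3,3,Y) [8 cells changed]:
WWWWW
WWYYY
WWYYB
WWYYY
WWWWW
After op 3 fill(2,1,R) [16 cells changed]:
RRRRR
RRYYY
RRYYB
RRYYY
RRRRR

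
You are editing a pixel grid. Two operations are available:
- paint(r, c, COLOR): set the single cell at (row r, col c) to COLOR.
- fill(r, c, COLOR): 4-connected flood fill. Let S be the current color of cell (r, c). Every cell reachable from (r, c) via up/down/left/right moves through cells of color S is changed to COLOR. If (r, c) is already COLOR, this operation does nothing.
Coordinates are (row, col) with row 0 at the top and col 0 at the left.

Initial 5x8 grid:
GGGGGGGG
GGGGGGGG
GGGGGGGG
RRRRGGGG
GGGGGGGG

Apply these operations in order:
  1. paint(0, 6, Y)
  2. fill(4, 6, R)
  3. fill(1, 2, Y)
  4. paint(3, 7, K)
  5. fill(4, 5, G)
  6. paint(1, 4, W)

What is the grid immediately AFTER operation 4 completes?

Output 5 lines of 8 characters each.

Answer: YYYYYYYY
YYYYYYYY
YYYYYYYY
YYYYYYYK
YYYYYYYY

Derivation:
After op 1 paint(0,6,Y):
GGGGGGYG
GGGGGGGG
GGGGGGGG
RRRRGGGG
GGGGGGGG
After op 2 fill(4,6,R) [35 cells changed]:
RRRRRRYR
RRRRRRRR
RRRRRRRR
RRRRRRRR
RRRRRRRR
After op 3 fill(1,2,Y) [39 cells changed]:
YYYYYYYY
YYYYYYYY
YYYYYYYY
YYYYYYYY
YYYYYYYY
After op 4 paint(3,7,K):
YYYYYYYY
YYYYYYYY
YYYYYYYY
YYYYYYYK
YYYYYYYY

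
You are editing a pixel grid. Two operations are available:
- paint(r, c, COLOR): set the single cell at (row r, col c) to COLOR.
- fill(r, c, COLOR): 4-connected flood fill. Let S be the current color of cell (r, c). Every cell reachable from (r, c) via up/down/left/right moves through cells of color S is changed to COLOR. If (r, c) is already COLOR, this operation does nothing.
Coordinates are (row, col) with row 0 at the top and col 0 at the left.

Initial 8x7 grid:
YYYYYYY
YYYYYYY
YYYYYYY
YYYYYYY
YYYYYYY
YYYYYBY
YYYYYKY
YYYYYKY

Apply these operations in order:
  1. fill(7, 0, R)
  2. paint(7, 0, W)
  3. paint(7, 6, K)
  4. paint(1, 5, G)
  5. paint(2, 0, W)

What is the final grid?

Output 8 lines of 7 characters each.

Answer: RRRRRRR
RRRRRGR
WRRRRRR
RRRRRRR
RRRRRRR
RRRRRBR
RRRRRKR
WRRRRKK

Derivation:
After op 1 fill(7,0,R) [53 cells changed]:
RRRRRRR
RRRRRRR
RRRRRRR
RRRRRRR
RRRRRRR
RRRRRBR
RRRRRKR
RRRRRKR
After op 2 paint(7,0,W):
RRRRRRR
RRRRRRR
RRRRRRR
RRRRRRR
RRRRRRR
RRRRRBR
RRRRRKR
WRRRRKR
After op 3 paint(7,6,K):
RRRRRRR
RRRRRRR
RRRRRRR
RRRRRRR
RRRRRRR
RRRRRBR
RRRRRKR
WRRRRKK
After op 4 paint(1,5,G):
RRRRRRR
RRRRRGR
RRRRRRR
RRRRRRR
RRRRRRR
RRRRRBR
RRRRRKR
WRRRRKK
After op 5 paint(2,0,W):
RRRRRRR
RRRRRGR
WRRRRRR
RRRRRRR
RRRRRRR
RRRRRBR
RRRRRKR
WRRRRKK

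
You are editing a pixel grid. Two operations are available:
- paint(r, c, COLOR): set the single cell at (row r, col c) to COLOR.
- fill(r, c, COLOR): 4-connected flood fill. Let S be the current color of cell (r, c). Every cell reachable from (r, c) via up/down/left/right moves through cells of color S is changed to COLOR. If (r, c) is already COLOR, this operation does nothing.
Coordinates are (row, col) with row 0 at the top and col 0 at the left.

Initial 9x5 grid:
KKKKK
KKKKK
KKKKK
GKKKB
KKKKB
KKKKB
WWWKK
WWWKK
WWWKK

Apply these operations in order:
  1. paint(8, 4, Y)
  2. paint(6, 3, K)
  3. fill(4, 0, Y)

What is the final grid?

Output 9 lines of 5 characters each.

Answer: YYYYY
YYYYY
YYYYY
GYYYB
YYYYB
YYYYB
WWWYY
WWWYY
WWWYY

Derivation:
After op 1 paint(8,4,Y):
KKKKK
KKKKK
KKKKK
GKKKB
KKKKB
KKKKB
WWWKK
WWWKK
WWWKY
After op 2 paint(6,3,K):
KKKKK
KKKKK
KKKKK
GKKKB
KKKKB
KKKKB
WWWKK
WWWKK
WWWKY
After op 3 fill(4,0,Y) [31 cells changed]:
YYYYY
YYYYY
YYYYY
GYYYB
YYYYB
YYYYB
WWWYY
WWWYY
WWWYY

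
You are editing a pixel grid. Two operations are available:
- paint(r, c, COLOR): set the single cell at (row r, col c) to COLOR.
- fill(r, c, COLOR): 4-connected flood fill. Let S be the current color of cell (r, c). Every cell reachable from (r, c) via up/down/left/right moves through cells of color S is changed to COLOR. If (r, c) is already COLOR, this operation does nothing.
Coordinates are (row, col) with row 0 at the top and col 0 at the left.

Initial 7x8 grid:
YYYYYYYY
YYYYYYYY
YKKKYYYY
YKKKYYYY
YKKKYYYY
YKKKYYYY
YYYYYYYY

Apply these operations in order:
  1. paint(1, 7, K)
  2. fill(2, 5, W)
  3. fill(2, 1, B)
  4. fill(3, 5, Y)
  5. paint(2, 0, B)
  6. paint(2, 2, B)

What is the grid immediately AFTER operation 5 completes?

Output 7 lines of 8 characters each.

After op 1 paint(1,7,K):
YYYYYYYY
YYYYYYYK
YKKKYYYY
YKKKYYYY
YKKKYYYY
YKKKYYYY
YYYYYYYY
After op 2 fill(2,5,W) [43 cells changed]:
WWWWWWWW
WWWWWWWK
WKKKWWWW
WKKKWWWW
WKKKWWWW
WKKKWWWW
WWWWWWWW
After op 3 fill(2,1,B) [12 cells changed]:
WWWWWWWW
WWWWWWWK
WBBBWWWW
WBBBWWWW
WBBBWWWW
WBBBWWWW
WWWWWWWW
After op 4 fill(3,5,Y) [43 cells changed]:
YYYYYYYY
YYYYYYYK
YBBBYYYY
YBBBYYYY
YBBBYYYY
YBBBYYYY
YYYYYYYY
After op 5 paint(2,0,B):
YYYYYYYY
YYYYYYYK
BBBBYYYY
YBBBYYYY
YBBBYYYY
YBBBYYYY
YYYYYYYY

Answer: YYYYYYYY
YYYYYYYK
BBBBYYYY
YBBBYYYY
YBBBYYYY
YBBBYYYY
YYYYYYYY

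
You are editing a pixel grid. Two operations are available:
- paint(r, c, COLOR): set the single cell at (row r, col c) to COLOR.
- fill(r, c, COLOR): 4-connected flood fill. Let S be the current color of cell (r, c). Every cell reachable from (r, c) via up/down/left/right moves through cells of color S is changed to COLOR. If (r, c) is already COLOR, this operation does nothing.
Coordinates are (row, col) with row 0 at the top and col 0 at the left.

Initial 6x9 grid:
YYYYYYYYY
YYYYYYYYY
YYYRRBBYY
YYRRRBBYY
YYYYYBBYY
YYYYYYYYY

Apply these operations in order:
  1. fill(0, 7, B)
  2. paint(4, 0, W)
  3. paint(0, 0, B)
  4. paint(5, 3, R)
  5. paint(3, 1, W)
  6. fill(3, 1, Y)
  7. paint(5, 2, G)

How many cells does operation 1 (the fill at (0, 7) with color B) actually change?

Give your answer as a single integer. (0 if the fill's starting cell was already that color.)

Answer: 43

Derivation:
After op 1 fill(0,7,B) [43 cells changed]:
BBBBBBBBB
BBBBBBBBB
BBBRRBBBB
BBRRRBBBB
BBBBBBBBB
BBBBBBBBB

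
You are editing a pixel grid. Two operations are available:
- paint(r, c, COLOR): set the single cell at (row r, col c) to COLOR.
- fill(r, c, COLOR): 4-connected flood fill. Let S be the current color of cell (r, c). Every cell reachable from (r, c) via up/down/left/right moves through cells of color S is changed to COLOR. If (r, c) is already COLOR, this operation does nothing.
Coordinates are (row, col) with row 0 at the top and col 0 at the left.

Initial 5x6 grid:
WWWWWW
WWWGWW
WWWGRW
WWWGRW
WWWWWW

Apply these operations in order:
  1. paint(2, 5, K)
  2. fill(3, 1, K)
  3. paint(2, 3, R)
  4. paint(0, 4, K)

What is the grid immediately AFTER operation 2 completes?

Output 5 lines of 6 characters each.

After op 1 paint(2,5,K):
WWWWWW
WWWGWW
WWWGRK
WWWGRW
WWWWWW
After op 2 fill(3,1,K) [24 cells changed]:
KKKKKK
KKKGKK
KKKGRK
KKKGRK
KKKKKK

Answer: KKKKKK
KKKGKK
KKKGRK
KKKGRK
KKKKKK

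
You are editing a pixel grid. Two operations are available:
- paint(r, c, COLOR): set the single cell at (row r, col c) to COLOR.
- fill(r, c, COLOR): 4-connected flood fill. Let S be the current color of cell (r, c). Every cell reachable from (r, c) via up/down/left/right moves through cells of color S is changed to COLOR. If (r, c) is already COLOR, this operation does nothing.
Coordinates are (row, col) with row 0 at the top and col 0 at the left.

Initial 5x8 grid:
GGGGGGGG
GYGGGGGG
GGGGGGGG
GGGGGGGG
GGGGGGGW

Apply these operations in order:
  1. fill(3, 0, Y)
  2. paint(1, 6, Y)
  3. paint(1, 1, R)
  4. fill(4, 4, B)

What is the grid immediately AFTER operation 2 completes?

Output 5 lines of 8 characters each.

After op 1 fill(3,0,Y) [38 cells changed]:
YYYYYYYY
YYYYYYYY
YYYYYYYY
YYYYYYYY
YYYYYYYW
After op 2 paint(1,6,Y):
YYYYYYYY
YYYYYYYY
YYYYYYYY
YYYYYYYY
YYYYYYYW

Answer: YYYYYYYY
YYYYYYYY
YYYYYYYY
YYYYYYYY
YYYYYYYW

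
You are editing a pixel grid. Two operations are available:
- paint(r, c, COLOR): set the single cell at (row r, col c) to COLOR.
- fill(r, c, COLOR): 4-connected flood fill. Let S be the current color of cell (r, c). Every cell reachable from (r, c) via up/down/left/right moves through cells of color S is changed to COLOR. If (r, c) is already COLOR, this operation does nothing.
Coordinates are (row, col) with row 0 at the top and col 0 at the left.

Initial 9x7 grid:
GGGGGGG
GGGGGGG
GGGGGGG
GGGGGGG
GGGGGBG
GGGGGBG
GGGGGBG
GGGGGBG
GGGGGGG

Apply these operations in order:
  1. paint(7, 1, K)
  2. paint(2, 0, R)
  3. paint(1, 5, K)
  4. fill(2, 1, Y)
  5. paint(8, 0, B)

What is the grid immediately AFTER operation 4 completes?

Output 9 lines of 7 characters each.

Answer: YYYYYYY
YYYYYKY
RYYYYYY
YYYYYYY
YYYYYBY
YYYYYBY
YYYYYBY
YKYYYBY
YYYYYYY

Derivation:
After op 1 paint(7,1,K):
GGGGGGG
GGGGGGG
GGGGGGG
GGGGGGG
GGGGGBG
GGGGGBG
GGGGGBG
GKGGGBG
GGGGGGG
After op 2 paint(2,0,R):
GGGGGGG
GGGGGGG
RGGGGGG
GGGGGGG
GGGGGBG
GGGGGBG
GGGGGBG
GKGGGBG
GGGGGGG
After op 3 paint(1,5,K):
GGGGGGG
GGGGGKG
RGGGGGG
GGGGGGG
GGGGGBG
GGGGGBG
GGGGGBG
GKGGGBG
GGGGGGG
After op 4 fill(2,1,Y) [56 cells changed]:
YYYYYYY
YYYYYKY
RYYYYYY
YYYYYYY
YYYYYBY
YYYYYBY
YYYYYBY
YKYYYBY
YYYYYYY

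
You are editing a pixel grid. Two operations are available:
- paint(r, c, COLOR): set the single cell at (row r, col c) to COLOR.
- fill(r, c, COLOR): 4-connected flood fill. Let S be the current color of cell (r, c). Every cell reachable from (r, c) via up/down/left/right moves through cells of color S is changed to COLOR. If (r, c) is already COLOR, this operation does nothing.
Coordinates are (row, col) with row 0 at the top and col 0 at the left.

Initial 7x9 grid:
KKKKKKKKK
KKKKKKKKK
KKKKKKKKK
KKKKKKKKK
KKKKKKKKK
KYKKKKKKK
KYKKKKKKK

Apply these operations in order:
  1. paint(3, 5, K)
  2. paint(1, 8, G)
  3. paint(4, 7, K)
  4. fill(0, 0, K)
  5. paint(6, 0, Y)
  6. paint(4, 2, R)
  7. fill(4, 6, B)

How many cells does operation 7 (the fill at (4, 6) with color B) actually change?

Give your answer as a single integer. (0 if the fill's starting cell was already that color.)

After op 1 paint(3,5,K):
KKKKKKKKK
KKKKKKKKK
KKKKKKKKK
KKKKKKKKK
KKKKKKKKK
KYKKKKKKK
KYKKKKKKK
After op 2 paint(1,8,G):
KKKKKKKKK
KKKKKKKKG
KKKKKKKKK
KKKKKKKKK
KKKKKKKKK
KYKKKKKKK
KYKKKKKKK
After op 3 paint(4,7,K):
KKKKKKKKK
KKKKKKKKG
KKKKKKKKK
KKKKKKKKK
KKKKKKKKK
KYKKKKKKK
KYKKKKKKK
After op 4 fill(0,0,K) [0 cells changed]:
KKKKKKKKK
KKKKKKKKG
KKKKKKKKK
KKKKKKKKK
KKKKKKKKK
KYKKKKKKK
KYKKKKKKK
After op 5 paint(6,0,Y):
KKKKKKKKK
KKKKKKKKG
KKKKKKKKK
KKKKKKKKK
KKKKKKKKK
KYKKKKKKK
YYKKKKKKK
After op 6 paint(4,2,R):
KKKKKKKKK
KKKKKKKKG
KKKKKKKKK
KKKKKKKKK
KKRKKKKKK
KYKKKKKKK
YYKKKKKKK
After op 7 fill(4,6,B) [58 cells changed]:
BBBBBBBBB
BBBBBBBBG
BBBBBBBBB
BBBBBBBBB
BBRBBBBBB
BYBBBBBBB
YYBBBBBBB

Answer: 58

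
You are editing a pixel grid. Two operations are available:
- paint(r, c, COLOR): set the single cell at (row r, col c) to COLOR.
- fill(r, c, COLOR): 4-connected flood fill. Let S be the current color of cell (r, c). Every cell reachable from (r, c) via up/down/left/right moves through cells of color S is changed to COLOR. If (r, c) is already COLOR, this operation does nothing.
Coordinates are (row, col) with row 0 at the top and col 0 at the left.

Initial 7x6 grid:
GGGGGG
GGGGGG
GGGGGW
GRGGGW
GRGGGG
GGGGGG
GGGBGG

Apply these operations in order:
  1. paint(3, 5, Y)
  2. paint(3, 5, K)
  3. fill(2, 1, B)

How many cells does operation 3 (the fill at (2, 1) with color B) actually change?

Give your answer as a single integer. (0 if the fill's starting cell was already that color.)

After op 1 paint(3,5,Y):
GGGGGG
GGGGGG
GGGGGW
GRGGGY
GRGGGG
GGGGGG
GGGBGG
After op 2 paint(3,5,K):
GGGGGG
GGGGGG
GGGGGW
GRGGGK
GRGGGG
GGGGGG
GGGBGG
After op 3 fill(2,1,B) [37 cells changed]:
BBBBBB
BBBBBB
BBBBBW
BRBBBK
BRBBBB
BBBBBB
BBBBBB

Answer: 37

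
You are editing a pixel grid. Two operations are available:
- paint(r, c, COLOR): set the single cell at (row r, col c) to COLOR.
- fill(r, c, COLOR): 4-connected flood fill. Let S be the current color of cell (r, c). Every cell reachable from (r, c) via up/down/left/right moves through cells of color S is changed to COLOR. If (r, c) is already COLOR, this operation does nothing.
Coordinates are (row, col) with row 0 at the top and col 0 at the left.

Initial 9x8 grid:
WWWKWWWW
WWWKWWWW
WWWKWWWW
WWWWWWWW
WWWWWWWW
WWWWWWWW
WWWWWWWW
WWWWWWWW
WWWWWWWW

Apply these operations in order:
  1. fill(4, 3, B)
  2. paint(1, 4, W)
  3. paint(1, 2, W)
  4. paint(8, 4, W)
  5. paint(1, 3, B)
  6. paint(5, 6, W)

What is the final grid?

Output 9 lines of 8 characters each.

Answer: BBBKBBBB
BBWBWBBB
BBBKBBBB
BBBBBBBB
BBBBBBBB
BBBBBBWB
BBBBBBBB
BBBBBBBB
BBBBWBBB

Derivation:
After op 1 fill(4,3,B) [69 cells changed]:
BBBKBBBB
BBBKBBBB
BBBKBBBB
BBBBBBBB
BBBBBBBB
BBBBBBBB
BBBBBBBB
BBBBBBBB
BBBBBBBB
After op 2 paint(1,4,W):
BBBKBBBB
BBBKWBBB
BBBKBBBB
BBBBBBBB
BBBBBBBB
BBBBBBBB
BBBBBBBB
BBBBBBBB
BBBBBBBB
After op 3 paint(1,2,W):
BBBKBBBB
BBWKWBBB
BBBKBBBB
BBBBBBBB
BBBBBBBB
BBBBBBBB
BBBBBBBB
BBBBBBBB
BBBBBBBB
After op 4 paint(8,4,W):
BBBKBBBB
BBWKWBBB
BBBKBBBB
BBBBBBBB
BBBBBBBB
BBBBBBBB
BBBBBBBB
BBBBBBBB
BBBBWBBB
After op 5 paint(1,3,B):
BBBKBBBB
BBWBWBBB
BBBKBBBB
BBBBBBBB
BBBBBBBB
BBBBBBBB
BBBBBBBB
BBBBBBBB
BBBBWBBB
After op 6 paint(5,6,W):
BBBKBBBB
BBWBWBBB
BBBKBBBB
BBBBBBBB
BBBBBBBB
BBBBBBWB
BBBBBBBB
BBBBBBBB
BBBBWBBB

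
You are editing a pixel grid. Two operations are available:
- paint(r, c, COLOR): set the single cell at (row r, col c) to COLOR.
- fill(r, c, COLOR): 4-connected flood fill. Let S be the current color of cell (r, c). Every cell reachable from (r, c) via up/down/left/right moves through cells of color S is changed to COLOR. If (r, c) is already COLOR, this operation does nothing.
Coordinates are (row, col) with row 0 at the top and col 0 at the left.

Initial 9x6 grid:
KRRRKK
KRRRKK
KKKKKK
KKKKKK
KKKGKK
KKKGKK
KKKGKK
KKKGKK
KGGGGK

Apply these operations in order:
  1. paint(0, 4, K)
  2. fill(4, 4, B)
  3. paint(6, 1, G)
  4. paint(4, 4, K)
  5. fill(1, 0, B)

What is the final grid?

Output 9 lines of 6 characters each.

Answer: BRRRBB
BRRRBB
BBBBBB
BBBBBB
BBBGKB
BBBGBB
BGBGBB
BBBGBB
BGGGGB

Derivation:
After op 1 paint(0,4,K):
KRRRKK
KRRRKK
KKKKKK
KKKKKK
KKKGKK
KKKGKK
KKKGKK
KKKGKK
KGGGGK
After op 2 fill(4,4,B) [40 cells changed]:
BRRRBB
BRRRBB
BBBBBB
BBBBBB
BBBGBB
BBBGBB
BBBGBB
BBBGBB
BGGGGB
After op 3 paint(6,1,G):
BRRRBB
BRRRBB
BBBBBB
BBBBBB
BBBGBB
BBBGBB
BGBGBB
BBBGBB
BGGGGB
After op 4 paint(4,4,K):
BRRRBB
BRRRBB
BBBBBB
BBBBBB
BBBGKB
BBBGBB
BGBGBB
BBBGBB
BGGGGB
After op 5 fill(1,0,B) [0 cells changed]:
BRRRBB
BRRRBB
BBBBBB
BBBBBB
BBBGKB
BBBGBB
BGBGBB
BBBGBB
BGGGGB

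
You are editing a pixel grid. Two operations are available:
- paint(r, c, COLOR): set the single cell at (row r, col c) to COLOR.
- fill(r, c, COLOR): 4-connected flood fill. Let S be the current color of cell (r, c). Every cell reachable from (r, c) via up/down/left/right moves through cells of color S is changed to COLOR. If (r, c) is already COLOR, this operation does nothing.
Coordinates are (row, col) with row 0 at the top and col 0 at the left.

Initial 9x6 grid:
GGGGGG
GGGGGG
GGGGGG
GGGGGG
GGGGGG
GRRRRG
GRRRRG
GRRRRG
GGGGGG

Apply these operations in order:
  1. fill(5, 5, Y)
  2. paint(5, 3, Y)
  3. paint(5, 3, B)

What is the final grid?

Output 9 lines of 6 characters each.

Answer: YYYYYY
YYYYYY
YYYYYY
YYYYYY
YYYYYY
YRRBRY
YRRRRY
YRRRRY
YYYYYY

Derivation:
After op 1 fill(5,5,Y) [42 cells changed]:
YYYYYY
YYYYYY
YYYYYY
YYYYYY
YYYYYY
YRRRRY
YRRRRY
YRRRRY
YYYYYY
After op 2 paint(5,3,Y):
YYYYYY
YYYYYY
YYYYYY
YYYYYY
YYYYYY
YRRYRY
YRRRRY
YRRRRY
YYYYYY
After op 3 paint(5,3,B):
YYYYYY
YYYYYY
YYYYYY
YYYYYY
YYYYYY
YRRBRY
YRRRRY
YRRRRY
YYYYYY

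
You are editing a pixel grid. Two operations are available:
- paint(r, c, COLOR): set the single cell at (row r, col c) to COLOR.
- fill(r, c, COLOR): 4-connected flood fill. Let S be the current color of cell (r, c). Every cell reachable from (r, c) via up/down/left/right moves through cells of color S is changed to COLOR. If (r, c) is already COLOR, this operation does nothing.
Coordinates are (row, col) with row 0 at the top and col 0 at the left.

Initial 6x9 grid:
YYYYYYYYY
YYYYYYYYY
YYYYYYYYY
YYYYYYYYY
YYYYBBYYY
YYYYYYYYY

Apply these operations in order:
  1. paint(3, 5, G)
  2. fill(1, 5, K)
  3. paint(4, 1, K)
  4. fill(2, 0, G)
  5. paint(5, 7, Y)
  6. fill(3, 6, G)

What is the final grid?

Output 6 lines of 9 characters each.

Answer: GGGGGGGGG
GGGGGGGGG
GGGGGGGGG
GGGGGGGGG
GGGGBBGGG
GGGGGGGYG

Derivation:
After op 1 paint(3,5,G):
YYYYYYYYY
YYYYYYYYY
YYYYYYYYY
YYYYYGYYY
YYYYBBYYY
YYYYYYYYY
After op 2 fill(1,5,K) [51 cells changed]:
KKKKKKKKK
KKKKKKKKK
KKKKKKKKK
KKKKKGKKK
KKKKBBKKK
KKKKKKKKK
After op 3 paint(4,1,K):
KKKKKKKKK
KKKKKKKKK
KKKKKKKKK
KKKKKGKKK
KKKKBBKKK
KKKKKKKKK
After op 4 fill(2,0,G) [51 cells changed]:
GGGGGGGGG
GGGGGGGGG
GGGGGGGGG
GGGGGGGGG
GGGGBBGGG
GGGGGGGGG
After op 5 paint(5,7,Y):
GGGGGGGGG
GGGGGGGGG
GGGGGGGGG
GGGGGGGGG
GGGGBBGGG
GGGGGGGYG
After op 6 fill(3,6,G) [0 cells changed]:
GGGGGGGGG
GGGGGGGGG
GGGGGGGGG
GGGGGGGGG
GGGGBBGGG
GGGGGGGYG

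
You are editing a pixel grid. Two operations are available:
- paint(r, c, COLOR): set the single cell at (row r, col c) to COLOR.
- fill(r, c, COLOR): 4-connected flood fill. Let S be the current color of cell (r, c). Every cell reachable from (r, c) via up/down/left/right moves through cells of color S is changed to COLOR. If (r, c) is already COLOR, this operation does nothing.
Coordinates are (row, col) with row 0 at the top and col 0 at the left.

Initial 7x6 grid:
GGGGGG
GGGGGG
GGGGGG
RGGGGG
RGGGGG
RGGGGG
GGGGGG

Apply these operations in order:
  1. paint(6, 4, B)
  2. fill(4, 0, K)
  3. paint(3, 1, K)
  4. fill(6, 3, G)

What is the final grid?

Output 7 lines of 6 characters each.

Answer: GGGGGG
GGGGGG
GGGGGG
KKGGGG
KGGGGG
KGGGGG
GGGGBG

Derivation:
After op 1 paint(6,4,B):
GGGGGG
GGGGGG
GGGGGG
RGGGGG
RGGGGG
RGGGGG
GGGGBG
After op 2 fill(4,0,K) [3 cells changed]:
GGGGGG
GGGGGG
GGGGGG
KGGGGG
KGGGGG
KGGGGG
GGGGBG
After op 3 paint(3,1,K):
GGGGGG
GGGGGG
GGGGGG
KKGGGG
KGGGGG
KGGGGG
GGGGBG
After op 4 fill(6,3,G) [0 cells changed]:
GGGGGG
GGGGGG
GGGGGG
KKGGGG
KGGGGG
KGGGGG
GGGGBG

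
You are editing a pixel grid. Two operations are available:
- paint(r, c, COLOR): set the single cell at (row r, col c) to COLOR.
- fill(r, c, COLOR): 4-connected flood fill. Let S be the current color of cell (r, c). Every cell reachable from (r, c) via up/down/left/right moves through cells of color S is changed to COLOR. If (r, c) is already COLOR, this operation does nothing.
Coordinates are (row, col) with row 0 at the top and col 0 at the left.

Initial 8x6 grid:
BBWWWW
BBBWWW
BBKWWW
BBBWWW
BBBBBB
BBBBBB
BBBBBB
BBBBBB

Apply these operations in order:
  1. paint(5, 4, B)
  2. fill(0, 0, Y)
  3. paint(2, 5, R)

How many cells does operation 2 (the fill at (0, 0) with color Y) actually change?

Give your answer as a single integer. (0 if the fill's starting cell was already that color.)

After op 1 paint(5,4,B):
BBWWWW
BBBWWW
BBKWWW
BBBWWW
BBBBBB
BBBBBB
BBBBBB
BBBBBB
After op 2 fill(0,0,Y) [34 cells changed]:
YYWWWW
YYYWWW
YYKWWW
YYYWWW
YYYYYY
YYYYYY
YYYYYY
YYYYYY

Answer: 34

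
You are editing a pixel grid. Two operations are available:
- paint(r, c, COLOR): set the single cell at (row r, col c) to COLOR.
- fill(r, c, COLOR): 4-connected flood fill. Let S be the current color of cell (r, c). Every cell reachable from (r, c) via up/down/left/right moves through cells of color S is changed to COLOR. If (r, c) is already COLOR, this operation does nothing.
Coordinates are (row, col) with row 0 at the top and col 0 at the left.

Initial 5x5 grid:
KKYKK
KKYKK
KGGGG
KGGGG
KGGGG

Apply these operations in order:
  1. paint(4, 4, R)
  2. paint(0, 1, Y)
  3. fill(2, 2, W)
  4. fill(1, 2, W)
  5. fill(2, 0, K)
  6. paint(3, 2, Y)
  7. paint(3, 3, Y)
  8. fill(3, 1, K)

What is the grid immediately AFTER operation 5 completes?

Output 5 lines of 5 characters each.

After op 1 paint(4,4,R):
KKYKK
KKYKK
KGGGG
KGGGG
KGGGR
After op 2 paint(0,1,Y):
KYYKK
KKYKK
KGGGG
KGGGG
KGGGR
After op 3 fill(2,2,W) [11 cells changed]:
KYYKK
KKYKK
KWWWW
KWWWW
KWWWR
After op 4 fill(1,2,W) [3 cells changed]:
KWWKK
KKWKK
KWWWW
KWWWW
KWWWR
After op 5 fill(2,0,K) [0 cells changed]:
KWWKK
KKWKK
KWWWW
KWWWW
KWWWR

Answer: KWWKK
KKWKK
KWWWW
KWWWW
KWWWR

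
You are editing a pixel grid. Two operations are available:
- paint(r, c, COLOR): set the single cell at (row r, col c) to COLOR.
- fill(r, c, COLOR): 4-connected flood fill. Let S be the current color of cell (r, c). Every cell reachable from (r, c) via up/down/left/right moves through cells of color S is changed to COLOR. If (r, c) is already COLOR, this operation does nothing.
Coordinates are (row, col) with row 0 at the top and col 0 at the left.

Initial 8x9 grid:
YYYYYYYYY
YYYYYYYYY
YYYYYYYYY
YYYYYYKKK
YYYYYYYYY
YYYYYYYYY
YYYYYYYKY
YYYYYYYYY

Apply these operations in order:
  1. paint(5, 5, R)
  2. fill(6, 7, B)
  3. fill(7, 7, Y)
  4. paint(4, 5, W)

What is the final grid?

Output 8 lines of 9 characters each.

Answer: YYYYYYYYY
YYYYYYYYY
YYYYYYYYY
YYYYYYKKK
YYYYYWYYY
YYYYYRYYY
YYYYYYYBY
YYYYYYYYY

Derivation:
After op 1 paint(5,5,R):
YYYYYYYYY
YYYYYYYYY
YYYYYYYYY
YYYYYYKKK
YYYYYYYYY
YYYYYRYYY
YYYYYYYKY
YYYYYYYYY
After op 2 fill(6,7,B) [1 cells changed]:
YYYYYYYYY
YYYYYYYYY
YYYYYYYYY
YYYYYYKKK
YYYYYYYYY
YYYYYRYYY
YYYYYYYBY
YYYYYYYYY
After op 3 fill(7,7,Y) [0 cells changed]:
YYYYYYYYY
YYYYYYYYY
YYYYYYYYY
YYYYYYKKK
YYYYYYYYY
YYYYYRYYY
YYYYYYYBY
YYYYYYYYY
After op 4 paint(4,5,W):
YYYYYYYYY
YYYYYYYYY
YYYYYYYYY
YYYYYYKKK
YYYYYWYYY
YYYYYRYYY
YYYYYYYBY
YYYYYYYYY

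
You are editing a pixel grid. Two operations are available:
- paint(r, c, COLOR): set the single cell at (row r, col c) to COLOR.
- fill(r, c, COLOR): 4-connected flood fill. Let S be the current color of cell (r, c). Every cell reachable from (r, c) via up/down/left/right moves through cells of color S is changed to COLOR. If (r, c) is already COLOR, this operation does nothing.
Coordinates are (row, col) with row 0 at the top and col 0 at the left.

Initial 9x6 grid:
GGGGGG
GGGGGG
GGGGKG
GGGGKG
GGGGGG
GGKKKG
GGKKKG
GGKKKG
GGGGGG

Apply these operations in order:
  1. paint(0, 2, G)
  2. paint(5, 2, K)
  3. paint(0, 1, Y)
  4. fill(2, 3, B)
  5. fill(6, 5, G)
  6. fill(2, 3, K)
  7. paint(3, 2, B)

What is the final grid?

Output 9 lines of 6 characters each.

Answer: KYKKKK
KKKKKK
KKKKKK
KKBKKK
KKKKKK
KKKKKK
KKKKKK
KKKKKK
KKKKKK

Derivation:
After op 1 paint(0,2,G):
GGGGGG
GGGGGG
GGGGKG
GGGGKG
GGGGGG
GGKKKG
GGKKKG
GGKKKG
GGGGGG
After op 2 paint(5,2,K):
GGGGGG
GGGGGG
GGGGKG
GGGGKG
GGGGGG
GGKKKG
GGKKKG
GGKKKG
GGGGGG
After op 3 paint(0,1,Y):
GYGGGG
GGGGGG
GGGGKG
GGGGKG
GGGGGG
GGKKKG
GGKKKG
GGKKKG
GGGGGG
After op 4 fill(2,3,B) [42 cells changed]:
BYBBBB
BBBBBB
BBBBKB
BBBBKB
BBBBBB
BBKKKB
BBKKKB
BBKKKB
BBBBBB
After op 5 fill(6,5,G) [42 cells changed]:
GYGGGG
GGGGGG
GGGGKG
GGGGKG
GGGGGG
GGKKKG
GGKKKG
GGKKKG
GGGGGG
After op 6 fill(2,3,K) [42 cells changed]:
KYKKKK
KKKKKK
KKKKKK
KKKKKK
KKKKKK
KKKKKK
KKKKKK
KKKKKK
KKKKKK
After op 7 paint(3,2,B):
KYKKKK
KKKKKK
KKKKKK
KKBKKK
KKKKKK
KKKKKK
KKKKKK
KKKKKK
KKKKKK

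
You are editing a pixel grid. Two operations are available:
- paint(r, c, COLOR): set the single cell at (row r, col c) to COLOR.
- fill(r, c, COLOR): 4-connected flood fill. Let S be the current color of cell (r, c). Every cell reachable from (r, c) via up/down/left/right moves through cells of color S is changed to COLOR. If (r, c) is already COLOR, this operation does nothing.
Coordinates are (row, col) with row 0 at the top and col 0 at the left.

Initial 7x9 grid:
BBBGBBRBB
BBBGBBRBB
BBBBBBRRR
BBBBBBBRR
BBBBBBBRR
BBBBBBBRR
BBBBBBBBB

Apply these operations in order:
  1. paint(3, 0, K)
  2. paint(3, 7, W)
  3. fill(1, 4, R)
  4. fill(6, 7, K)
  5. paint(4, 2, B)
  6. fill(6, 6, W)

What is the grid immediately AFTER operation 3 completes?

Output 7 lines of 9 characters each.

After op 1 paint(3,0,K):
BBBGBBRBB
BBBGBBRBB
BBBBBBRRR
KBBBBBBRR
BBBBBBBRR
BBBBBBBRR
BBBBBBBBB
After op 2 paint(3,7,W):
BBBGBBRBB
BBBGBBRBB
BBBBBBRRR
KBBBBBBWR
BBBBBBBRR
BBBBBBBRR
BBBBBBBBB
After op 3 fill(1,4,R) [45 cells changed]:
RRRGRRRBB
RRRGRRRBB
RRRRRRRRR
KRRRRRRWR
RRRRRRRRR
RRRRRRRRR
RRRRRRRRR

Answer: RRRGRRRBB
RRRGRRRBB
RRRRRRRRR
KRRRRRRWR
RRRRRRRRR
RRRRRRRRR
RRRRRRRRR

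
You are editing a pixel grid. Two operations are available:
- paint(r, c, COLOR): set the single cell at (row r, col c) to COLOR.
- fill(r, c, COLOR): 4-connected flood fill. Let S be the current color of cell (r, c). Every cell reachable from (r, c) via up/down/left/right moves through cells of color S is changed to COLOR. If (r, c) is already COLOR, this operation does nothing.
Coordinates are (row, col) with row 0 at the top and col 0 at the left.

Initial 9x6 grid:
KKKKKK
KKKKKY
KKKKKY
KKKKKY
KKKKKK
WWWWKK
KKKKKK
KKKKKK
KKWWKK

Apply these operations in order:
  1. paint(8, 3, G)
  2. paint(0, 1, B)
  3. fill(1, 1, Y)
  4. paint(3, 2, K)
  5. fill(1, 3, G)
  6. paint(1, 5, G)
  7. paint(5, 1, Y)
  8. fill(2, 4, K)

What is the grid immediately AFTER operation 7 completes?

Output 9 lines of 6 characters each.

After op 1 paint(8,3,G):
KKKKKK
KKKKKY
KKKKKY
KKKKKY
KKKKKK
WWWWKK
KKKKKK
KKKKKK
KKWGKK
After op 2 paint(0,1,B):
KBKKKK
KKKKKY
KKKKKY
KKKKKY
KKKKKK
WWWWKK
KKKKKK
KKKKKK
KKWGKK
After op 3 fill(1,1,Y) [44 cells changed]:
YBYYYY
YYYYYY
YYYYYY
YYYYYY
YYYYYY
WWWWYY
YYYYYY
YYYYYY
YYWGYY
After op 4 paint(3,2,K):
YBYYYY
YYYYYY
YYYYYY
YYKYYY
YYYYYY
WWWWYY
YYYYYY
YYYYYY
YYWGYY
After op 5 fill(1,3,G) [46 cells changed]:
GBGGGG
GGGGGG
GGGGGG
GGKGGG
GGGGGG
WWWWGG
GGGGGG
GGGGGG
GGWGGG
After op 6 paint(1,5,G):
GBGGGG
GGGGGG
GGGGGG
GGKGGG
GGGGGG
WWWWGG
GGGGGG
GGGGGG
GGWGGG
After op 7 paint(5,1,Y):
GBGGGG
GGGGGG
GGGGGG
GGKGGG
GGGGGG
WYWWGG
GGGGGG
GGGGGG
GGWGGG

Answer: GBGGGG
GGGGGG
GGGGGG
GGKGGG
GGGGGG
WYWWGG
GGGGGG
GGGGGG
GGWGGG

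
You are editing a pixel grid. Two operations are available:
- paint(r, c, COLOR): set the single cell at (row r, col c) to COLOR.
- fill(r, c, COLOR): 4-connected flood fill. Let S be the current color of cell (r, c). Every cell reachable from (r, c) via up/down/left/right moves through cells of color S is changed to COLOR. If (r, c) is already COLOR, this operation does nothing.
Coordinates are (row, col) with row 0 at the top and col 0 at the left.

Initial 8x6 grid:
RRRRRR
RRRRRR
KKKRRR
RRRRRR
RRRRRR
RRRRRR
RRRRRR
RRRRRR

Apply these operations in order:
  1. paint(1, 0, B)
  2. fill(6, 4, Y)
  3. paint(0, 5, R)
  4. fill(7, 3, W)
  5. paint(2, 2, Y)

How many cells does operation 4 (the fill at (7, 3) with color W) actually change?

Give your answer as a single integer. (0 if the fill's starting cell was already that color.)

Answer: 43

Derivation:
After op 1 paint(1,0,B):
RRRRRR
BRRRRR
KKKRRR
RRRRRR
RRRRRR
RRRRRR
RRRRRR
RRRRRR
After op 2 fill(6,4,Y) [44 cells changed]:
YYYYYY
BYYYYY
KKKYYY
YYYYYY
YYYYYY
YYYYYY
YYYYYY
YYYYYY
After op 3 paint(0,5,R):
YYYYYR
BYYYYY
KKKYYY
YYYYYY
YYYYYY
YYYYYY
YYYYYY
YYYYYY
After op 4 fill(7,3,W) [43 cells changed]:
WWWWWR
BWWWWW
KKKWWW
WWWWWW
WWWWWW
WWWWWW
WWWWWW
WWWWWW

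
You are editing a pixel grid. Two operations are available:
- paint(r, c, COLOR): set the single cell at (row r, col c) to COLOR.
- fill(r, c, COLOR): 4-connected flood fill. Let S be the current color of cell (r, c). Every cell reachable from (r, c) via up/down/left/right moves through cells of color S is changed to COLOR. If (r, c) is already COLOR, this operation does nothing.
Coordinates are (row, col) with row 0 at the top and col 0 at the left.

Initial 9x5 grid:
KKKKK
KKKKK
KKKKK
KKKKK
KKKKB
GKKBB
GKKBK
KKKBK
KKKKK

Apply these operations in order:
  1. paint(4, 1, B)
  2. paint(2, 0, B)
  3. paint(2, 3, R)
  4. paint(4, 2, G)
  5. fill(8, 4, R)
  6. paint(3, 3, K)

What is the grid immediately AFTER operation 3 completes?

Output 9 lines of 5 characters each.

Answer: KKKKK
KKKKK
BKKRK
KKKKK
KBKKB
GKKBB
GKKBK
KKKBK
KKKKK

Derivation:
After op 1 paint(4,1,B):
KKKKK
KKKKK
KKKKK
KKKKK
KBKKB
GKKBB
GKKBK
KKKBK
KKKKK
After op 2 paint(2,0,B):
KKKKK
KKKKK
BKKKK
KKKKK
KBKKB
GKKBB
GKKBK
KKKBK
KKKKK
After op 3 paint(2,3,R):
KKKKK
KKKKK
BKKRK
KKKKK
KBKKB
GKKBB
GKKBK
KKKBK
KKKKK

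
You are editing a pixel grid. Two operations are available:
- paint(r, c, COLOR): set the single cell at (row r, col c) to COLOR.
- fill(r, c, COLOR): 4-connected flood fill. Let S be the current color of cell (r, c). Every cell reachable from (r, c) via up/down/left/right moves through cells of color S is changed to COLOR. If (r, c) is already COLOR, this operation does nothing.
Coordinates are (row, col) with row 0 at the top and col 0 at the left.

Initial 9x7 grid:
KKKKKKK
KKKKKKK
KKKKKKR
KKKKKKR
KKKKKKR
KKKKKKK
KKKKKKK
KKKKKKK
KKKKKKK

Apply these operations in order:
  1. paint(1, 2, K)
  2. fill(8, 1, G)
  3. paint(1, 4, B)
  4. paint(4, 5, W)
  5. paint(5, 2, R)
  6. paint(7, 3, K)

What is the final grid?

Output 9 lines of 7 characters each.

Answer: GGGGGGG
GGGGBGG
GGGGGGR
GGGGGGR
GGGGGWR
GGRGGGG
GGGGGGG
GGGKGGG
GGGGGGG

Derivation:
After op 1 paint(1,2,K):
KKKKKKK
KKKKKKK
KKKKKKR
KKKKKKR
KKKKKKR
KKKKKKK
KKKKKKK
KKKKKKK
KKKKKKK
After op 2 fill(8,1,G) [60 cells changed]:
GGGGGGG
GGGGGGG
GGGGGGR
GGGGGGR
GGGGGGR
GGGGGGG
GGGGGGG
GGGGGGG
GGGGGGG
After op 3 paint(1,4,B):
GGGGGGG
GGGGBGG
GGGGGGR
GGGGGGR
GGGGGGR
GGGGGGG
GGGGGGG
GGGGGGG
GGGGGGG
After op 4 paint(4,5,W):
GGGGGGG
GGGGBGG
GGGGGGR
GGGGGGR
GGGGGWR
GGGGGGG
GGGGGGG
GGGGGGG
GGGGGGG
After op 5 paint(5,2,R):
GGGGGGG
GGGGBGG
GGGGGGR
GGGGGGR
GGGGGWR
GGRGGGG
GGGGGGG
GGGGGGG
GGGGGGG
After op 6 paint(7,3,K):
GGGGGGG
GGGGBGG
GGGGGGR
GGGGGGR
GGGGGWR
GGRGGGG
GGGGGGG
GGGKGGG
GGGGGGG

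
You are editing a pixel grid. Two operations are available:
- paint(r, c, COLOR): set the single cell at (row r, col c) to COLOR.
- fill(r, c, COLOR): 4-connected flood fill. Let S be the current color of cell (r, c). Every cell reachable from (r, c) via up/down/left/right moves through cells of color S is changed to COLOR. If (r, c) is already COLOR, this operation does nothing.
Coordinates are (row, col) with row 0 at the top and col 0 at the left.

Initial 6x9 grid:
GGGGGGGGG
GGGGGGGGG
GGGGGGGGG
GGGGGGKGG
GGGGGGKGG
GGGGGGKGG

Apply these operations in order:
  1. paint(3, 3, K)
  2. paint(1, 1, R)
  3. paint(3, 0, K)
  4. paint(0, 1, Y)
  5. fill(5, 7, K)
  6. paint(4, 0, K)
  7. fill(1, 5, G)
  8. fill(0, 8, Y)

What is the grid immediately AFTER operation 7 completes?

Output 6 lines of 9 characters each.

After op 1 paint(3,3,K):
GGGGGGGGG
GGGGGGGGG
GGGGGGGGG
GGGKGGKGG
GGGGGGKGG
GGGGGGKGG
After op 2 paint(1,1,R):
GGGGGGGGG
GRGGGGGGG
GGGGGGGGG
GGGKGGKGG
GGGGGGKGG
GGGGGGKGG
After op 3 paint(3,0,K):
GGGGGGGGG
GRGGGGGGG
GGGGGGGGG
KGGKGGKGG
GGGGGGKGG
GGGGGGKGG
After op 4 paint(0,1,Y):
GYGGGGGGG
GRGGGGGGG
GGGGGGGGG
KGGKGGKGG
GGGGGGKGG
GGGGGGKGG
After op 5 fill(5,7,K) [47 cells changed]:
KYKKKKKKK
KRKKKKKKK
KKKKKKKKK
KKKKKKKKK
KKKKKKKKK
KKKKKKKKK
After op 6 paint(4,0,K):
KYKKKKKKK
KRKKKKKKK
KKKKKKKKK
KKKKKKKKK
KKKKKKKKK
KKKKKKKKK
After op 7 fill(1,5,G) [52 cells changed]:
GYGGGGGGG
GRGGGGGGG
GGGGGGGGG
GGGGGGGGG
GGGGGGGGG
GGGGGGGGG

Answer: GYGGGGGGG
GRGGGGGGG
GGGGGGGGG
GGGGGGGGG
GGGGGGGGG
GGGGGGGGG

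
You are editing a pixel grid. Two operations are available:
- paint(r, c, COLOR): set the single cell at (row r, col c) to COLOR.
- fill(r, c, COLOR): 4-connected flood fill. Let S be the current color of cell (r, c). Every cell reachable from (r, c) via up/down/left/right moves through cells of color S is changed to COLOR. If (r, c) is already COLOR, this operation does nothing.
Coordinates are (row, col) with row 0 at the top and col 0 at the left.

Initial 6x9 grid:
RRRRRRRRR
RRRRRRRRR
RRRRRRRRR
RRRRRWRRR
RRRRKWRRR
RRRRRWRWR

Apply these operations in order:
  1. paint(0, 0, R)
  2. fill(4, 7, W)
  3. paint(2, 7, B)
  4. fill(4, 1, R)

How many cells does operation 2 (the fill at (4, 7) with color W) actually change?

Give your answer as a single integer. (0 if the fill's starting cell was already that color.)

Answer: 49

Derivation:
After op 1 paint(0,0,R):
RRRRRRRRR
RRRRRRRRR
RRRRRRRRR
RRRRRWRRR
RRRRKWRRR
RRRRRWRWR
After op 2 fill(4,7,W) [49 cells changed]:
WWWWWWWWW
WWWWWWWWW
WWWWWWWWW
WWWWWWWWW
WWWWKWWWW
WWWWWWWWW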